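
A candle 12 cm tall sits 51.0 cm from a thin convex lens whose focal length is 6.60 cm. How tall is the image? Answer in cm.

1.78 cm

1/d_i = 1/f − 1/d_o = 1/(6.600) − 1/(51.0) = 0.1319, so d_i = 7.581 cm.
m = −d_i/d_o = -0.1486.
|h_i| = |m|·h_o = 0.1486 × 12 = 1.78 cm. The image is real, inverted and reduced, on the far side of the lens.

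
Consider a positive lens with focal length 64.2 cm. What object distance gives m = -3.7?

81.6 cm

m = −d_i/d_o ⇒ d_i = −m·d_o.
1/f = 1/d_o + 1/d_i = 1/d_o − 1/(m·d_o) = (1 − 1/m)/d_o, so d_o = f(1 − 1/m) = (64.20)(1 − 1/(-3.7)) = 81.6 cm.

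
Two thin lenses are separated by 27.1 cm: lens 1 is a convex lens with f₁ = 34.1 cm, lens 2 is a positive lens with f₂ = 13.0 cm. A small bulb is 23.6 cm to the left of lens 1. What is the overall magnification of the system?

Lens 1: 1/d_i1 = 1/(34.1) − 1/(23.6) = -0.01305, so d_i1 = -76.64 cm; m₁ = −d_i1/d_o1 = +3.247.
d_o2 = 27.1 − (-76.64) = 103.7 cm.
Lens 2: 1/d_i2 = 1/(13.0) − 1/(103.7) = 0.06728, so d_i2 = 14.86 cm; m₂ = −d_i2/d_o2 = -0.1433.
m = m₁·m₂ = (+3.247)(-0.1433) = -0.465.

m = -0.465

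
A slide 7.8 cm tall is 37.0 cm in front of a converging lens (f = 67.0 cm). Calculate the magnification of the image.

1/d_i = 1/f − 1/d_o = 1/(67.00) − 1/(37.0) = -0.01210, so d_i = -82.63 cm.
m = −d_i/d_o = −(-82.63)/(37.0) = +2.23.
The image is virtual, upright and enlarged, on the same side as the object.

m = +2.23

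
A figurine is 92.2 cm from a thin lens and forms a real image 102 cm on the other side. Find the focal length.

f = 48.4 cm (converging)

Real image ⇒ d_i = +102 cm.
1/f = 1/d_o + 1/d_i = 1/(92.2) + 1/(102) = 0.02065, so f = 48.4 cm.
Since f is positive, the thin lens is converging.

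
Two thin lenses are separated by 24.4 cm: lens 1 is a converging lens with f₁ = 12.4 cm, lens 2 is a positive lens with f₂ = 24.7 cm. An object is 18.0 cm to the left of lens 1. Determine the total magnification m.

Lens 1: 1/d_i1 = 1/(12.4) − 1/(18.0) = 0.02509, so d_i1 = 39.86 cm; m₁ = −d_i1/d_o1 = -2.214.
d_o2 = 24.4 − (39.86) = -15.46 cm (virtual object).
Lens 2: 1/d_i2 = 1/(24.7) − 1/(-15.46) = 0.1052, so d_i2 = 9.509 cm; m₂ = −d_i2/d_o2 = +0.6150.
m = m₁·m₂ = (-2.214)(+0.6150) = -1.36.

m = -1.36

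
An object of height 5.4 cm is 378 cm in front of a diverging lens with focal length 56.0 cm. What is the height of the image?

0.697 cm

For a diverging lens, f = -56.0 cm.
1/d_i = 1/f − 1/d_o = 1/(-56.00) − 1/(378) = -0.02050, so d_i = -48.77 cm.
m = −d_i/d_o = +0.1290.
|h_i| = |m|·h_o = 0.1290 × 5.4 = 0.697 cm. The image is virtual, upright and reduced, on the same side as the object.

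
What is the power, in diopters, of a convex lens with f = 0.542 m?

P = 1/f = 1/(0.542 m) = +1.85 D.

P = +1.85 D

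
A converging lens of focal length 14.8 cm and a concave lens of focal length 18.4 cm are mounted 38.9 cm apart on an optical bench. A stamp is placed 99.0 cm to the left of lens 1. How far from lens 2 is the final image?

Lens 1: 1/d_i1 = 1/f₁ − 1/d_o1 = 1/(14.8) − 1/(99.0) = 0.05747, so d_i1 = 17.40 cm.
The intermediate image is 17.40 cm to the right of lens 1, which is 38.9 − (17.40) = 21.50 cm to the left of lens 2, so d_o2 = +21.50 cm.
Lens 2 is diverging, so f₂ = −18.4 cm.
Lens 2: 1/d_i2 = 1/f₂ − 1/d_o2 = 1/(-18.4) − 1/(21.50) = -0.1009, so d_i2 = -9.91 cm.
The final image is virtual, 9.91 cm to the left of lens 2 (overall magnification ≈ -0.081).

9.91 cm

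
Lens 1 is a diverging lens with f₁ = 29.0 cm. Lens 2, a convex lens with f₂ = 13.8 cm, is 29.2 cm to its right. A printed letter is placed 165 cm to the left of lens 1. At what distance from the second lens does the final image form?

18.6 cm

Lens 1 is diverging, so f₁ = −29.0 cm.
Lens 1: 1/d_i1 = 1/f₁ − 1/d_o1 = 1/(-29.0) − 1/(165) = -0.04054, so d_i1 = -24.66 cm.
The intermediate image is 24.66 cm to the left of lens 1 (virtual), which is 29.2 − (-24.66) = 53.86 cm to the left of lens 2, so d_o2 = +53.86 cm.
Lens 2: 1/d_i2 = 1/f₂ − 1/d_o2 = 1/(13.8) − 1/(53.86) = 0.05390, so d_i2 = 18.6 cm.
The final image is real, 18.6 cm to the right of lens 2 (overall magnification ≈ -0.051).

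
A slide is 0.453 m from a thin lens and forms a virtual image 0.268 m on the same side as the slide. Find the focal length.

Virtual image ⇒ d_i = −0.268 m.
1/f = 1/d_o + 1/d_i = 1/(0.453) + 1/(-0.268) = -1.524, so f = -0.656 m.
Since f is negative, the thin lens is diverging.

f = -0.656 m (diverging)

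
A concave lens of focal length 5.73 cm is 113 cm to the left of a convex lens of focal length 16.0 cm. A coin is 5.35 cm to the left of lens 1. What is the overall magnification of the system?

m = -0.0829

f₁ = −5.73 cm (diverging).
Lens 1: 1/d_i1 = 1/(-5.73) − 1/(5.35) = -0.3614, so d_i1 = -2.767 cm; m₁ = −d_i1/d_o1 = +0.5172.
d_o2 = 113 − (-2.767) = 115.8 cm.
Lens 2: 1/d_i2 = 1/(16.0) − 1/(115.8) = 0.05386, so d_i2 = 18.57 cm; m₂ = −d_i2/d_o2 = -0.1603.
m = m₁·m₂ = (+0.5172)(-0.1603) = -0.0829.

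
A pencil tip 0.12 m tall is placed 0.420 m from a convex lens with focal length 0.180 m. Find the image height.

0.0900 m

1/d_i = 1/f − 1/d_o = 1/(0.1800) − 1/(0.420) = 3.175, so d_i = 0.3150 m.
m = −d_i/d_o = -0.7500.
|h_i| = |m|·h_o = 0.7500 × 0.12 = 0.0900 m. The image is real, inverted and reduced, on the far side of the lens.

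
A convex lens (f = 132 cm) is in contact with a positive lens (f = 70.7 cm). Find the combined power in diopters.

P = +2.17 D

P₁ = 1/f₁ = 1/(1.32 m) = +0.7576 D; P₂ = 1/f₂ = 1/(0.707 m) = +1.414 D.
For thin lenses in contact, P = P₁ + P₂ = (+0.7576) + (+1.414) = +2.17 D.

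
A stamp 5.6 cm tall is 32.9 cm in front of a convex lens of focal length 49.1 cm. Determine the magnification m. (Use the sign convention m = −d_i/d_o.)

m = +3.03

1/d_i = 1/f − 1/d_o = 1/(49.10) − 1/(32.9) = -0.01003, so d_i = -99.72 cm.
m = −d_i/d_o = −(-99.72)/(32.9) = +3.03.
The image is virtual, upright and enlarged, on the same side as the object.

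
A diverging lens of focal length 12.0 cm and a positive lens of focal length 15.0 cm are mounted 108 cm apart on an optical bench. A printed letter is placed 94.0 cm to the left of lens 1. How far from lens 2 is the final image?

Lens 1 is diverging, so f₁ = −12.0 cm.
Lens 1: 1/d_i1 = 1/f₁ − 1/d_o1 = 1/(-12.0) − 1/(94.0) = -0.09397, so d_i1 = -10.64 cm.
The intermediate image is 10.64 cm to the left of lens 1 (virtual), which is 108 − (-10.64) = 118.6 cm to the left of lens 2, so d_o2 = +118.6 cm.
Lens 2: 1/d_i2 = 1/f₂ − 1/d_o2 = 1/(15.0) − 1/(118.6) = 0.05823, so d_i2 = 17.2 cm.
The final image is real, 17.2 cm to the right of lens 2 (overall magnification ≈ -0.016).

17.2 cm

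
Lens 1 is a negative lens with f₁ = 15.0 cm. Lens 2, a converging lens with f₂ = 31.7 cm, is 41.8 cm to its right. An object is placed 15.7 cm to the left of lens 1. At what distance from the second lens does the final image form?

88.2 cm

Lens 1 is diverging, so f₁ = −15.0 cm.
Lens 1: 1/d_i1 = 1/f₁ − 1/d_o1 = 1/(-15.0) − 1/(15.7) = -0.1304, so d_i1 = -7.671 cm.
The intermediate image is 7.671 cm to the left of lens 1 (virtual), which is 41.8 − (-7.671) = 49.47 cm to the left of lens 2, so d_o2 = +49.47 cm.
Lens 2: 1/d_i2 = 1/f₂ − 1/d_o2 = 1/(31.7) − 1/(49.47) = 0.01133, so d_i2 = 88.2 cm.
The final image is real, 88.2 cm to the right of lens 2 (overall magnification ≈ -0.87).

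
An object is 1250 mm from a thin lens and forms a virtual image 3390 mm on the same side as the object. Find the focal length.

f = 1980 mm (converging)

Virtual image ⇒ d_i = −3390 mm.
1/f = 1/d_o + 1/d_i = 1/(1250) + 1/(-3390) = 0.0005050, so f = 1980 mm.
Since f is positive, the thin lens is converging.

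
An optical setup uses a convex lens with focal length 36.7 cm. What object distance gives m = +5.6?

m = −d_i/d_o ⇒ d_i = −m·d_o.
1/f = 1/d_o + 1/d_i = 1/d_o − 1/(m·d_o) = (1 − 1/m)/d_o, so d_o = f(1 − 1/m) = (36.70)(1 − 1/(+5.6)) = 30.1 cm.

30.1 cm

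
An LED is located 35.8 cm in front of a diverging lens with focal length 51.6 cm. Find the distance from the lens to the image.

For a diverging lens, f = -51.6 cm.
Thin-lens equation: 1/q = 1/f − 1/p = 1/(-51.60) − 1/(35.8) = -0.01938 − 0.02793 = -0.04731, so q = -21.1 cm.
The image is virtual, upright and reduced, on the same side as the object.

21.1 cm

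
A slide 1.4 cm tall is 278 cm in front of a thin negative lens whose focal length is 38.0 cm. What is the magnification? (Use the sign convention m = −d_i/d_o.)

m = +0.120

For a negative lens, f = -38.0 cm.
1/d_i = 1/f − 1/d_o = 1/(-38.00) − 1/(278) = -0.02991, so d_i = -33.43 cm.
m = −d_i/d_o = −(-33.43)/(278) = +0.120.
The image is virtual, upright and reduced, on the same side as the object.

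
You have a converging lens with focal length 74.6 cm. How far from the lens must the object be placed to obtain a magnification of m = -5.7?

87.7 cm

m = −d_i/d_o ⇒ d_i = −m·d_o.
1/f = 1/d_o + 1/d_i = 1/d_o − 1/(m·d_o) = (1 − 1/m)/d_o, so d_o = f(1 − 1/m) = (74.60)(1 − 1/(-5.7)) = 87.7 cm.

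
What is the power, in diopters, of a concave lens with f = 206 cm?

P = -0.485 D

For a concave lens, f = −206 cm.
f = -206 cm = -2.06 m.
P = 1/f = 1/(-2.06 m) = -0.485 D.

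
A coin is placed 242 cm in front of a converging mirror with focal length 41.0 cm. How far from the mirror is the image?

Mirror equation: 1/v = 1/f − 1/u = 1/(41.00) − 1/(242) = 0.02439 − 0.004132 = 0.02026, so v = 49.4 cm.
The image is real, inverted and reduced, in front of the mirror.

49.4 cm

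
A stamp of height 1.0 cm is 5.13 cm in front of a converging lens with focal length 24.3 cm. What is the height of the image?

1.27 cm

1/d_i = 1/f − 1/d_o = 1/(24.30) − 1/(5.13) = -0.1538, so d_i = -6.503 cm.
m = −d_i/d_o = +1.268.
|h_i| = |m|·h_o = 1.268 × 1.0 = 1.27 cm. The image is virtual, upright and enlarged, on the same side as the object.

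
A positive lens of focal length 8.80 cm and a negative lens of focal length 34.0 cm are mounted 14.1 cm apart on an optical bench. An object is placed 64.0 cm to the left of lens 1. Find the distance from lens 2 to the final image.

3.50 cm

Lens 1: 1/d_i1 = 1/f₁ − 1/d_o1 = 1/(8.80) − 1/(64.0) = 0.09801, so d_i1 = 10.20 cm.
The intermediate image is 10.20 cm to the right of lens 1, which is 14.1 − (10.20) = 3.900 cm to the left of lens 2, so d_o2 = +3.900 cm.
Lens 2 is diverging, so f₂ = −34.0 cm.
Lens 2: 1/d_i2 = 1/f₂ − 1/d_o2 = 1/(-34.0) − 1/(3.900) = -0.2858, so d_i2 = -3.50 cm.
The final image is virtual, 3.50 cm to the left of lens 2 (overall magnification ≈ -0.14).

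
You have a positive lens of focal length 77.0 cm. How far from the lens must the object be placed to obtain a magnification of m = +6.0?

64.2 cm

m = −d_i/d_o ⇒ d_i = −m·d_o.
1/f = 1/d_o + 1/d_i = 1/d_o − 1/(m·d_o) = (1 − 1/m)/d_o, so d_o = f(1 − 1/m) = (77.00)(1 − 1/(+6.0)) = 64.2 cm.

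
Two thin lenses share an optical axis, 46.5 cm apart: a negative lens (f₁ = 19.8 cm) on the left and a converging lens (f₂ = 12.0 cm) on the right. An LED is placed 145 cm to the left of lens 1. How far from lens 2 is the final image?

14.8 cm

Lens 1 is diverging, so f₁ = −19.8 cm.
Lens 1: 1/d_i1 = 1/f₁ − 1/d_o1 = 1/(-19.8) − 1/(145) = -0.05740, so d_i1 = -17.42 cm.
The intermediate image is 17.42 cm to the left of lens 1 (virtual), which is 46.5 − (-17.42) = 63.92 cm to the left of lens 2, so d_o2 = +63.92 cm.
Lens 2: 1/d_i2 = 1/f₂ − 1/d_o2 = 1/(12.0) − 1/(63.92) = 0.06769, so d_i2 = 14.8 cm.
The final image is real, 14.8 cm to the right of lens 2 (overall magnification ≈ -0.028).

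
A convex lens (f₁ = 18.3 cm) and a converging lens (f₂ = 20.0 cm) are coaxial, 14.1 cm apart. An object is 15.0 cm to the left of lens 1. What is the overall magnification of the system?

m = -1.44

Lens 1: 1/d_i1 = 1/(18.3) − 1/(15.0) = -0.01202, so d_i1 = -83.18 cm; m₁ = −d_i1/d_o1 = +5.545.
d_o2 = 14.1 − (-83.18) = 97.28 cm.
Lens 2: 1/d_i2 = 1/(20.0) − 1/(97.28) = 0.03972, so d_i2 = 25.18 cm; m₂ = −d_i2/d_o2 = -0.2588.
m = m₁·m₂ = (+5.545)(-0.2588) = -1.44.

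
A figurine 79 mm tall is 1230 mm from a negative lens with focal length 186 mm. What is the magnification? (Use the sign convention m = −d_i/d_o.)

m = +0.131

For a negative lens, f = -186 mm.
1/d_i = 1/f − 1/d_o = 1/(-186.0) − 1/(1230) = -0.006189, so d_i = -161.6 mm.
m = −d_i/d_o = −(-161.6)/(1230) = +0.131.
The image is virtual, upright and reduced, on the same side as the object.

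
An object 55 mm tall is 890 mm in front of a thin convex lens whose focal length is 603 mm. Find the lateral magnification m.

1/d_i = 1/f − 1/d_o = 1/(603.0) − 1/(890) = 0.0005348, so d_i = 1870 mm.
m = −d_i/d_o = −(1870)/(890) = -2.10.
The image is real, inverted and enlarged, on the far side of the lens.

m = -2.10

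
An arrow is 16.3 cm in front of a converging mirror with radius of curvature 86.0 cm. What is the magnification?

m = +1.61

f = R/2 = 86.0/2 = 43.00 cm.
1/d_i = 1/f − 1/d_o = 1/(43.00) − 1/(16.3) = -0.03809, so d_i = -26.25 cm.
m = −d_i/d_o = −(-26.25)/(16.3) = +1.61.
The image is virtual, upright and enlarged, behind the mirror.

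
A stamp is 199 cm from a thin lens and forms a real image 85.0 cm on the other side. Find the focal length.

f = 59.6 cm (converging)

Real image ⇒ d_i = +85.0 cm.
1/f = 1/d_o + 1/d_i = 1/(199) + 1/(85.0) = 0.01679, so f = 59.6 cm.
Since f is positive, the thin lens is converging.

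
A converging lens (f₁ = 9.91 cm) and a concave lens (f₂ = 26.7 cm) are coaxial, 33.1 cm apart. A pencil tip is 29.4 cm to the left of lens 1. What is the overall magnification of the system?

m = -0.303

Lens 1: 1/d_i1 = 1/(9.91) − 1/(29.4) = 0.06689, so d_i1 = 14.95 cm; m₁ = −d_i1/d_o1 = -0.5085.
d_o2 = 33.1 − (14.95) = 18.15 cm.
f₂ = −26.7 cm (diverging).
Lens 2: 1/d_i2 = 1/(-26.7) − 1/(18.15) = -0.09255, so d_i2 = -10.81 cm; m₂ = −d_i2/d_o2 = +0.5953.
m = m₁·m₂ = (-0.5085)(+0.5953) = -0.303.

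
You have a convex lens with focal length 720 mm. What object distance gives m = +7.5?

624 mm

m = −d_i/d_o ⇒ d_i = −m·d_o.
1/f = 1/d_o + 1/d_i = 1/d_o − 1/(m·d_o) = (1 − 1/m)/d_o, so d_o = f(1 − 1/m) = (720.0)(1 − 1/(+7.5)) = 624 mm.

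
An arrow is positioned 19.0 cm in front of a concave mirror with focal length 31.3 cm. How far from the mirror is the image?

Mirror equation: 1/v = 1/f − 1/u = 1/(31.30) − 1/(19.0) = 0.03195 − 0.05263 = -0.02068, so v = -48.3 cm.
The image is virtual, upright and enlarged, behind the mirror.

48.3 cm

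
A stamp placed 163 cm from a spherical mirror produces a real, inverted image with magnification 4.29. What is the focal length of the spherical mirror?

f = 132 cm (concave)

m = −d_i/d_o ⇒ d_i = −m·d_o = −(-4.29)·(163) = 699.3 cm.
1/f = 1/d_o + 1/d_i = 1/(163) + 1/(699.3) = 0.007565, so f = 132 cm.
Since f is positive, the spherical mirror is concave.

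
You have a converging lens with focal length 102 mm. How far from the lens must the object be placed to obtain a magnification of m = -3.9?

128 mm

m = −d_i/d_o ⇒ d_i = −m·d_o.
1/f = 1/d_o + 1/d_i = 1/d_o − 1/(m·d_o) = (1 − 1/m)/d_o, so d_o = f(1 − 1/m) = (102.0)(1 − 1/(-3.9)) = 128 mm.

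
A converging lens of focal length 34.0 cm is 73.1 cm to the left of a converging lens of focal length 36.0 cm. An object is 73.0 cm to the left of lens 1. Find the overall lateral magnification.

m = -1.18

Lens 1: 1/d_i1 = 1/(34.0) − 1/(73.0) = 0.01571, so d_i1 = 63.64 cm; m₁ = −d_i1/d_o1 = -0.8718.
d_o2 = 73.1 − (63.64) = 9.460 cm.
Lens 2: 1/d_i2 = 1/(36.0) − 1/(9.460) = -0.07793, so d_i2 = -12.83 cm; m₂ = −d_i2/d_o2 = +1.356.
m = m₁·m₂ = (-0.8718)(+1.356) = -1.18.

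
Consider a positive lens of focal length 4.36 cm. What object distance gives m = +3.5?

m = −d_i/d_o ⇒ d_i = −m·d_o.
1/f = 1/d_o + 1/d_i = 1/d_o − 1/(m·d_o) = (1 − 1/m)/d_o, so d_o = f(1 − 1/m) = (4.360)(1 − 1/(+3.5)) = 3.11 cm.

3.11 cm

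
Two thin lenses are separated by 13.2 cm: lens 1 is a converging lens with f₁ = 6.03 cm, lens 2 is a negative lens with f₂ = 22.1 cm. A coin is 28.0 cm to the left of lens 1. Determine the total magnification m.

Lens 1: 1/d_i1 = 1/(6.03) − 1/(28.0) = 0.1301, so d_i1 = 7.685 cm; m₁ = −d_i1/d_o1 = -0.2745.
d_o2 = 13.2 − (7.685) = 5.515 cm.
f₂ = −22.1 cm (diverging).
Lens 2: 1/d_i2 = 1/(-22.1) − 1/(5.515) = -0.2266, so d_i2 = -4.414 cm; m₂ = −d_i2/d_o2 = +0.8003.
m = m₁·m₂ = (-0.2745)(+0.8003) = -0.220.

m = -0.220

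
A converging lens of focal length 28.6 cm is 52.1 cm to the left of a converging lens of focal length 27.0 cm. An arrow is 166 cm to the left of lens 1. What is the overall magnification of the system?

Lens 1: 1/d_i1 = 1/(28.6) − 1/(166) = 0.02894, so d_i1 = 34.55 cm; m₁ = −d_i1/d_o1 = -0.2081.
d_o2 = 52.1 − (34.55) = 17.55 cm.
Lens 2: 1/d_i2 = 1/(27.0) − 1/(17.55) = -0.01994, so d_i2 = -50.14 cm; m₂ = −d_i2/d_o2 = +2.857.
m = m₁·m₂ = (-0.2081)(+2.857) = -0.595.

m = -0.595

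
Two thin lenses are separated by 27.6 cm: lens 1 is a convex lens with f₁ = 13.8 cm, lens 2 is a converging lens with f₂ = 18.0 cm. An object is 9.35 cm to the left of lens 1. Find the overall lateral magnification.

m = -1.45

Lens 1: 1/d_i1 = 1/(13.8) − 1/(9.35) = -0.03449, so d_i1 = -29.00 cm; m₁ = −d_i1/d_o1 = +3.102.
d_o2 = 27.6 − (-29.00) = 56.60 cm.
Lens 2: 1/d_i2 = 1/(18.0) − 1/(56.60) = 0.03789, so d_i2 = 26.39 cm; m₂ = −d_i2/d_o2 = -0.4663.
m = m₁·m₂ = (+3.102)(-0.4663) = -1.45.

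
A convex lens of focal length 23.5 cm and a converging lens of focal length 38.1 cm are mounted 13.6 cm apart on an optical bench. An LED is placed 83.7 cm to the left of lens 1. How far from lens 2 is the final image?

12.7 cm

Lens 1: 1/d_i1 = 1/f₁ − 1/d_o1 = 1/(23.5) − 1/(83.7) = 0.03061, so d_i1 = 32.67 cm.
The intermediate image is 32.67 cm to the right of lens 1, which lies 19.07 cm to the right of lens 2 — a virtual object — so d_o2 = −19.07 cm.
Lens 2: 1/d_i2 = 1/f₂ − 1/d_o2 = 1/(38.1) − 1/(-19.07) = 0.07869, so d_i2 = 12.7 cm.
The final image is real, 12.7 cm to the right of lens 2 (overall magnification ≈ -0.26).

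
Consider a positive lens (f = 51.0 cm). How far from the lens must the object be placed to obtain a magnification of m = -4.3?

62.9 cm

m = −d_i/d_o ⇒ d_i = −m·d_o.
1/f = 1/d_o + 1/d_i = 1/d_o − 1/(m·d_o) = (1 − 1/m)/d_o, so d_o = f(1 − 1/m) = (51.00)(1 − 1/(-4.3)) = 62.9 cm.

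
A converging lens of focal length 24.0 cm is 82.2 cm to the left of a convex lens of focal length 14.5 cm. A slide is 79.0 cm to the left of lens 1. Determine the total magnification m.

Lens 1: 1/d_i1 = 1/(24.0) − 1/(79.0) = 0.02901, so d_i1 = 34.47 cm; m₁ = −d_i1/d_o1 = -0.4363.
d_o2 = 82.2 − (34.47) = 47.73 cm.
Lens 2: 1/d_i2 = 1/(14.5) − 1/(47.73) = 0.04801, so d_i2 = 20.83 cm; m₂ = −d_i2/d_o2 = -0.4364.
m = m₁·m₂ = (-0.4363)(-0.4364) = +0.190.

m = +0.190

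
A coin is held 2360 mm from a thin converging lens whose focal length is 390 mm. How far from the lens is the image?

467 mm

Thin-lens equation: 1/d_i = 1/f − 1/d_o = 1/(390.0) − 1/(2360) = 0.002564 − 0.0004237 = 0.002140, so d_i = 467 mm.
The image is real, inverted and reduced, on the far side of the lens.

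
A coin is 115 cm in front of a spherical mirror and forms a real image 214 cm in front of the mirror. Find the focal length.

f = 74.8 cm (concave)

Real image ⇒ d_i = +214 cm.
1/f = 1/d_o + 1/d_i = 1/(115) + 1/(214) = 0.01337, so f = 74.8 cm.
Since f is positive, the spherical mirror is concave.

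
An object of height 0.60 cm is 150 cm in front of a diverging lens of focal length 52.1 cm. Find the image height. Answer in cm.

For a diverging lens, f = -52.1 cm.
1/d_i = 1/f − 1/d_o = 1/(-52.10) − 1/(150) = -0.02586, so d_i = -38.67 cm.
m = −d_i/d_o = +0.2578.
|h_i| = |m|·h_o = 0.2578 × 0.60 = 0.155 cm. The image is virtual, upright and reduced, on the same side as the object.

0.155 cm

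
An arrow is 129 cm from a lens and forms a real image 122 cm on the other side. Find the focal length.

f = 62.7 cm (converging)

Real image ⇒ d_i = +122 cm.
1/f = 1/d_o + 1/d_i = 1/(129) + 1/(122) = 0.01595, so f = 62.7 cm.
Since f is positive, the lens is converging.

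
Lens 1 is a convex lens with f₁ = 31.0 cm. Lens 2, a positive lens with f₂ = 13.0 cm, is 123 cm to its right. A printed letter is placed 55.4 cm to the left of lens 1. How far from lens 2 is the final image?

17.3 cm

Lens 1: 1/d_i1 = 1/f₁ − 1/d_o1 = 1/(31.0) − 1/(55.4) = 0.01421, so d_i1 = 70.39 cm.
The intermediate image is 70.39 cm to the right of lens 1, which is 123 − (70.39) = 52.61 cm to the left of lens 2, so d_o2 = +52.61 cm.
Lens 2: 1/d_i2 = 1/f₂ − 1/d_o2 = 1/(13.0) − 1/(52.61) = 0.05792, so d_i2 = 17.3 cm.
The final image is real, 17.3 cm to the right of lens 2 (overall magnification ≈ 0.42).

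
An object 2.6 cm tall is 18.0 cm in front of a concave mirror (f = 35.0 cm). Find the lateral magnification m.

m = +2.06

1/d_i = 1/f − 1/d_o = 1/(35.00) − 1/(18.0) = -0.02698, so d_i = -37.06 cm.
m = −d_i/d_o = −(-37.06)/(18.0) = +2.06.
The image is virtual, upright and enlarged, behind the mirror.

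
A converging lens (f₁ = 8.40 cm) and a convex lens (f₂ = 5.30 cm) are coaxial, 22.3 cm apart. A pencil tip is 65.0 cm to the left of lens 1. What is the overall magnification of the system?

Lens 1: 1/d_i1 = 1/(8.40) − 1/(65.0) = 0.1037, so d_i1 = 9.647 cm; m₁ = −d_i1/d_o1 = -0.1484.
d_o2 = 22.3 − (9.647) = 12.65 cm.
Lens 2: 1/d_i2 = 1/(5.30) − 1/(12.65) = 0.1096, so d_i2 = 9.122 cm; m₂ = −d_i2/d_o2 = -0.7211.
m = m₁·m₂ = (-0.1484)(-0.7211) = +0.107.

m = +0.107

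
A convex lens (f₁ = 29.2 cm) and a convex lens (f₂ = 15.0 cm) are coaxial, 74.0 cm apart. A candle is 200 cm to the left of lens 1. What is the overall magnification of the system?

Lens 1: 1/d_i1 = 1/(29.2) − 1/(200) = 0.02925, so d_i1 = 34.19 cm; m₁ = −d_i1/d_o1 = -0.1709.
d_o2 = 74.0 − (34.19) = 39.81 cm.
Lens 2: 1/d_i2 = 1/(15.0) − 1/(39.81) = 0.04155, so d_i2 = 24.07 cm; m₂ = −d_i2/d_o2 = -0.6046.
m = m₁·m₂ = (-0.1709)(-0.6046) = +0.103.

m = +0.103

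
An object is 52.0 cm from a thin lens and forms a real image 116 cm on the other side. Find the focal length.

Real image ⇒ d_i = +116 cm.
1/f = 1/d_o + 1/d_i = 1/(52.0) + 1/(116) = 0.02785, so f = 35.9 cm.
Since f is positive, the thin lens is converging.

f = 35.9 cm (converging)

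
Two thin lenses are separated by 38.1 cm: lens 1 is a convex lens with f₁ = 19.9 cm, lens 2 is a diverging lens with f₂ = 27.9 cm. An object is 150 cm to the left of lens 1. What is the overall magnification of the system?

Lens 1: 1/d_i1 = 1/(19.9) − 1/(150) = 0.04358, so d_i1 = 22.94 cm; m₁ = −d_i1/d_o1 = -0.1529.
d_o2 = 38.1 − (22.94) = 15.16 cm.
f₂ = −27.9 cm (diverging).
Lens 2: 1/d_i2 = 1/(-27.9) − 1/(15.16) = -0.1018, so d_i2 = -9.823 cm; m₂ = −d_i2/d_o2 = +0.6479.
m = m₁·m₂ = (-0.1529)(+0.6479) = -0.0991.

m = -0.0991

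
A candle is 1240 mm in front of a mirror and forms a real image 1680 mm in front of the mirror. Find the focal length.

f = 713 mm (concave)

Real image ⇒ d_i = +1680 mm.
1/f = 1/d_o + 1/d_i = 1/(1240) + 1/(1680) = 0.001402, so f = 713 mm.
Since f is positive, the mirror is concave.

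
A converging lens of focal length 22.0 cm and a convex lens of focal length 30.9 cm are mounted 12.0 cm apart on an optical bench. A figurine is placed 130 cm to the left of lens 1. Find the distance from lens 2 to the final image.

Lens 1: 1/d_i1 = 1/f₁ − 1/d_o1 = 1/(22.0) − 1/(130) = 0.03776, so d_i1 = 26.48 cm.
The intermediate image is 26.48 cm to the right of lens 1, which lies 14.48 cm to the right of lens 2 — a virtual object — so d_o2 = −14.48 cm.
Lens 2: 1/d_i2 = 1/f₂ − 1/d_o2 = 1/(30.9) − 1/(-14.48) = 0.1014, so d_i2 = 9.86 cm.
The final image is real, 9.86 cm to the right of lens 2 (overall magnification ≈ -0.14).

9.86 cm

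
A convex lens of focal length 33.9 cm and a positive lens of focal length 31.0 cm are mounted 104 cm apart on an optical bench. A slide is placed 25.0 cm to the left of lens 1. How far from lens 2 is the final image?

Lens 1: 1/d_i1 = 1/f₁ − 1/d_o1 = 1/(33.9) − 1/(25.0) = -0.01050, so d_i1 = -95.22 cm.
The intermediate image is 95.22 cm to the left of lens 1 (virtual), which is 104 − (-95.22) = 199.2 cm to the left of lens 2, so d_o2 = +199.2 cm.
Lens 2: 1/d_i2 = 1/f₂ − 1/d_o2 = 1/(31.0) − 1/(199.2) = 0.02724, so d_i2 = 36.7 cm.
The final image is real, 36.7 cm to the right of lens 2 (overall magnification ≈ -0.70).

36.7 cm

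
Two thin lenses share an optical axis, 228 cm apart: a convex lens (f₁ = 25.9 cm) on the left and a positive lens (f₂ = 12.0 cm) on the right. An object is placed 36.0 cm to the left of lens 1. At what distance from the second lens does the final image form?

13.2 cm

Lens 1: 1/d_i1 = 1/f₁ − 1/d_o1 = 1/(25.9) − 1/(36.0) = 0.01083, so d_i1 = 92.32 cm.
The intermediate image is 92.32 cm to the right of lens 1, which is 228 − (92.32) = 135.7 cm to the left of lens 2, so d_o2 = +135.7 cm.
Lens 2: 1/d_i2 = 1/f₂ − 1/d_o2 = 1/(12.0) − 1/(135.7) = 0.07596, so d_i2 = 13.2 cm.
The final image is real, 13.2 cm to the right of lens 2 (overall magnification ≈ 0.25).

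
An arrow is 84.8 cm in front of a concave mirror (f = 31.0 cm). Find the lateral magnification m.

m = -0.576

1/d_i = 1/f − 1/d_o = 1/(31.00) − 1/(84.8) = 0.02047, so d_i = 48.86 cm.
m = −d_i/d_o = −(48.86)/(84.8) = -0.576.
The image is real, inverted and reduced, in front of the mirror.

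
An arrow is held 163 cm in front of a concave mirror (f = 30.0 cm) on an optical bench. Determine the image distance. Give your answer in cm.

36.8 cm

Mirror equation: 1/s_i = 1/f − 1/s_o = 1/(30.00) − 1/(163) = 0.03333 − 0.006135 = 0.02720, so s_i = 36.8 cm.
The image is real, inverted and reduced, in front of the mirror.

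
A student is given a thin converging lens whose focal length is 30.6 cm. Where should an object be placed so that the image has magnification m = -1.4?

52.5 cm

m = −d_i/d_o ⇒ d_i = −m·d_o.
1/f = 1/d_o + 1/d_i = 1/d_o − 1/(m·d_o) = (1 − 1/m)/d_o, so d_o = f(1 − 1/m) = (30.60)(1 − 1/(-1.4)) = 52.5 cm.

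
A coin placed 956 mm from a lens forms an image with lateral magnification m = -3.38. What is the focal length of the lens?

m = −d_i/d_o ⇒ d_i = −m·d_o = −(-3.38)·(956) = 3231 mm.
1/f = 1/d_o + 1/d_i = 1/(956) + 1/(3231) = 0.001356, so f = 738 mm.
Since f is positive, the lens is converging.

f = 738 mm (converging)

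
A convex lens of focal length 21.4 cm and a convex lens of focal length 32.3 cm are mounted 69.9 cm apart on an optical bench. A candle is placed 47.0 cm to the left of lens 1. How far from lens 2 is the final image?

Lens 1: 1/d_i1 = 1/f₁ − 1/d_o1 = 1/(21.4) − 1/(47.0) = 0.02545, so d_i1 = 39.29 cm.
The intermediate image is 39.29 cm to the right of lens 1, which is 69.9 − (39.29) = 30.61 cm to the left of lens 2, so d_o2 = +30.61 cm.
Lens 2: 1/d_i2 = 1/f₂ − 1/d_o2 = 1/(32.3) − 1/(30.61) = -0.001709, so d_i2 = -585 cm.
The final image is virtual, 585 cm to the left of lens 2 (overall magnification ≈ -16).

585 cm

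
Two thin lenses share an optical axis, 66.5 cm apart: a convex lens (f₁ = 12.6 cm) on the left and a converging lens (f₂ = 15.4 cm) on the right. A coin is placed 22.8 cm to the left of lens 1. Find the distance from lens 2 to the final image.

Lens 1: 1/d_i1 = 1/f₁ − 1/d_o1 = 1/(12.6) − 1/(22.8) = 0.03551, so d_i1 = 28.16 cm.
The intermediate image is 28.16 cm to the right of lens 1, which is 66.5 − (28.16) = 38.34 cm to the left of lens 2, so d_o2 = +38.34 cm.
Lens 2: 1/d_i2 = 1/f₂ − 1/d_o2 = 1/(15.4) − 1/(38.34) = 0.03885, so d_i2 = 25.7 cm.
The final image is real, 25.7 cm to the right of lens 2 (overall magnification ≈ 0.83).

25.7 cm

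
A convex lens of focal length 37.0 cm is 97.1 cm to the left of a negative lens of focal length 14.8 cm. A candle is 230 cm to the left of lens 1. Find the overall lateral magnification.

Lens 1: 1/d_i1 = 1/(37.0) − 1/(230) = 0.02268, so d_i1 = 44.09 cm; m₁ = −d_i1/d_o1 = -0.1917.
d_o2 = 97.1 − (44.09) = 53.01 cm.
f₂ = −14.8 cm (diverging).
Lens 2: 1/d_i2 = 1/(-14.8) − 1/(53.01) = -0.08643, so d_i2 = -11.57 cm; m₂ = −d_i2/d_o2 = +0.2183.
m = m₁·m₂ = (-0.1917)(+0.2183) = -0.0418.

m = -0.0418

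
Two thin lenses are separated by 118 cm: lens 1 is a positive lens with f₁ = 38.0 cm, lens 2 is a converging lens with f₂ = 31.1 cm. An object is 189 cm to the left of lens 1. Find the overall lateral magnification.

m = +0.199

Lens 1: 1/d_i1 = 1/(38.0) − 1/(189) = 0.02102, so d_i1 = 47.56 cm; m₁ = −d_i1/d_o1 = -0.2516.
d_o2 = 118 − (47.56) = 70.44 cm.
Lens 2: 1/d_i2 = 1/(31.1) − 1/(70.44) = 0.01796, so d_i2 = 55.69 cm; m₂ = −d_i2/d_o2 = -0.7905.
m = m₁·m₂ = (-0.2516)(-0.7905) = +0.199.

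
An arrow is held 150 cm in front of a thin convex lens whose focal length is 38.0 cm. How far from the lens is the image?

Lens equation: 1/s_i = 1/f − 1/s_o = 1/(38.00) − 1/(150) = 0.02632 − 0.006667 = 0.01965, so s_i = 50.9 cm.
The image is real, inverted and reduced, on the far side of the lens.

50.9 cm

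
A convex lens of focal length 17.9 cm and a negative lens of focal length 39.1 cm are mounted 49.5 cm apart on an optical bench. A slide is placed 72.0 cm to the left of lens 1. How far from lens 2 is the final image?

15.5 cm

Lens 1: 1/d_i1 = 1/f₁ − 1/d_o1 = 1/(17.9) − 1/(72.0) = 0.04198, so d_i1 = 23.82 cm.
The intermediate image is 23.82 cm to the right of lens 1, which is 49.5 − (23.82) = 25.68 cm to the left of lens 2, so d_o2 = +25.68 cm.
Lens 2 is diverging, so f₂ = −39.1 cm.
Lens 2: 1/d_i2 = 1/f₂ − 1/d_o2 = 1/(-39.1) − 1/(25.68) = -0.06452, so d_i2 = -15.5 cm.
The final image is virtual, 15.5 cm to the left of lens 2 (overall magnification ≈ -0.20).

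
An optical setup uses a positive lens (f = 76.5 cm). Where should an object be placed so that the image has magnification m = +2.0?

38.2 cm

m = −d_i/d_o ⇒ d_i = −m·d_o.
1/f = 1/d_o + 1/d_i = 1/d_o − 1/(m·d_o) = (1 − 1/m)/d_o, so d_o = f(1 − 1/m) = (76.50)(1 − 1/(+2.0)) = 38.2 cm.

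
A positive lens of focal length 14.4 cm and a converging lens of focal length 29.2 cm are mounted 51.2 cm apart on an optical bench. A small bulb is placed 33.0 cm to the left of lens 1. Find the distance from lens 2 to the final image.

Lens 1: 1/d_i1 = 1/f₁ − 1/d_o1 = 1/(14.4) − 1/(33.0) = 0.03914, so d_i1 = 25.55 cm.
The intermediate image is 25.55 cm to the right of lens 1, which is 51.2 − (25.55) = 25.65 cm to the left of lens 2, so d_o2 = +25.65 cm.
Lens 2: 1/d_i2 = 1/f₂ − 1/d_o2 = 1/(29.2) − 1/(25.65) = -0.004740, so d_i2 = -211 cm.
The final image is virtual, 211 cm to the left of lens 2 (overall magnification ≈ -6.4).

211 cm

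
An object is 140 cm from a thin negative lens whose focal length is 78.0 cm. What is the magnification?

m = +0.358

For a negative lens, f = -78.0 cm.
1/d_i = 1/f − 1/d_o = 1/(-78.00) − 1/(140) = -0.01996, so d_i = -50.09 cm.
m = −d_i/d_o = −(-50.09)/(140) = +0.358.
The image is virtual, upright and reduced, on the same side as the object.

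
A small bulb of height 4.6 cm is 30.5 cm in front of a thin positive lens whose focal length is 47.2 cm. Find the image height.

13.0 cm

1/d_i = 1/f − 1/d_o = 1/(47.20) − 1/(30.5) = -0.01160, so d_i = -86.20 cm.
m = −d_i/d_o = +2.826.
|h_i| = |m|·h_o = 2.826 × 4.6 = 13.0 cm. The image is virtual, upright and enlarged, on the same side as the object.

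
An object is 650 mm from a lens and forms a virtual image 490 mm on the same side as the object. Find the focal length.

Virtual image ⇒ d_i = −490 mm.
1/f = 1/d_o + 1/d_i = 1/(650) + 1/(-490) = -0.0005024, so f = -1990 mm.
Since f is negative, the lens is diverging.

f = -1990 mm (diverging)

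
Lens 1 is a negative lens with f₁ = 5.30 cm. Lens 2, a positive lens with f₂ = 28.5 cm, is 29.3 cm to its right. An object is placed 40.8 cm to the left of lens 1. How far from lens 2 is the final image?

176 cm

Lens 1 is diverging, so f₁ = −5.30 cm.
Lens 1: 1/d_i1 = 1/f₁ − 1/d_o1 = 1/(-5.30) − 1/(40.8) = -0.2132, so d_i1 = -4.691 cm.
The intermediate image is 4.691 cm to the left of lens 1 (virtual), which is 29.3 − (-4.691) = 33.99 cm to the left of lens 2, so d_o2 = +33.99 cm.
Lens 2: 1/d_i2 = 1/f₂ − 1/d_o2 = 1/(28.5) − 1/(33.99) = 0.005667, so d_i2 = 176 cm.
The final image is real, 176 cm to the right of lens 2 (overall magnification ≈ -0.60).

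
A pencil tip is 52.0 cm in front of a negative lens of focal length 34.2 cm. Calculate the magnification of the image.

For a negative lens, f = -34.2 cm.
1/d_i = 1/f − 1/d_o = 1/(-34.20) − 1/(52.0) = -0.04847, so d_i = -20.63 cm.
m = −d_i/d_o = −(-20.63)/(52.0) = +0.397.
The image is virtual, upright and reduced, on the same side as the object.

m = +0.397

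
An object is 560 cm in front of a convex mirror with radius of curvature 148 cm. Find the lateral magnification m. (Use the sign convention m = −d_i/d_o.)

f = R/2 = 148/2 = 74.00 cm; for a convex mirror, f = -74.00 cm.
1/d_i = 1/f − 1/d_o = 1/(-74.00) − 1/(560) = -0.01530, so d_i = -65.36 cm.
m = −d_i/d_o = −(-65.36)/(560) = +0.117.
The image is virtual, upright and reduced, behind the mirror.

m = +0.117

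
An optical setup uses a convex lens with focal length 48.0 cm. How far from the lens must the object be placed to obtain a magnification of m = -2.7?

65.8 cm

m = −d_i/d_o ⇒ d_i = −m·d_o.
1/f = 1/d_o + 1/d_i = 1/d_o − 1/(m·d_o) = (1 − 1/m)/d_o, so d_o = f(1 − 1/m) = (48.00)(1 − 1/(-2.7)) = 65.8 cm.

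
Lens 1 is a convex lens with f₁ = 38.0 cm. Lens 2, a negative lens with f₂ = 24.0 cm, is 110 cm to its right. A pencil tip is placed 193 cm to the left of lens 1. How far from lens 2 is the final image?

Lens 1: 1/d_i1 = 1/f₁ − 1/d_o1 = 1/(38.0) − 1/(193) = 0.02113, so d_i1 = 47.32 cm.
The intermediate image is 47.32 cm to the right of lens 1, which is 110 − (47.32) = 62.68 cm to the left of lens 2, so d_o2 = +62.68 cm.
Lens 2 is diverging, so f₂ = −24.0 cm.
Lens 2: 1/d_i2 = 1/f₂ − 1/d_o2 = 1/(-24.0) − 1/(62.68) = -0.05762, so d_i2 = -17.4 cm.
The final image is virtual, 17.4 cm to the left of lens 2 (overall magnification ≈ -0.068).

17.4 cm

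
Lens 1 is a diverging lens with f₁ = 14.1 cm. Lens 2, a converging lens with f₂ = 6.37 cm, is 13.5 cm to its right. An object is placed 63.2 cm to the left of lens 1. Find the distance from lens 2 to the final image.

Lens 1 is diverging, so f₁ = −14.1 cm.
Lens 1: 1/d_i1 = 1/f₁ − 1/d_o1 = 1/(-14.1) − 1/(63.2) = -0.08674, so d_i1 = -11.53 cm.
The intermediate image is 11.53 cm to the left of lens 1 (virtual), which is 13.5 − (-11.53) = 25.03 cm to the left of lens 2, so d_o2 = +25.03 cm.
Lens 2: 1/d_i2 = 1/f₂ − 1/d_o2 = 1/(6.37) − 1/(25.03) = 0.1170, so d_i2 = 8.54 cm.
The final image is real, 8.54 cm to the right of lens 2 (overall magnification ≈ -0.062).

8.54 cm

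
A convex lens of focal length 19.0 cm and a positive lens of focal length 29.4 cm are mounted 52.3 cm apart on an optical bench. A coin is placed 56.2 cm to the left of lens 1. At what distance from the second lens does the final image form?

Lens 1: 1/d_i1 = 1/f₁ − 1/d_o1 = 1/(19.0) − 1/(56.2) = 0.03484, so d_i1 = 28.70 cm.
The intermediate image is 28.70 cm to the right of lens 1, which is 52.3 − (28.70) = 23.60 cm to the left of lens 2, so d_o2 = +23.60 cm.
Lens 2: 1/d_i2 = 1/f₂ − 1/d_o2 = 1/(29.4) − 1/(23.60) = -0.008359, so d_i2 = -120 cm.
The final image is virtual, 120 cm to the left of lens 2 (overall magnification ≈ -2.6).

120 cm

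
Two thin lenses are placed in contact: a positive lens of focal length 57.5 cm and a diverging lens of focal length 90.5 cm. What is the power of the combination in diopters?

P₁ = 1/f₁ = 1/(0.575 m) = +1.739 D; P₂ = 1/f₂ = 1/(-0.905 m) = -1.105 D.
For thin lenses in contact, P = P₁ + P₂ = (+1.739) + (-1.105) = +0.634 D.

P = +0.634 D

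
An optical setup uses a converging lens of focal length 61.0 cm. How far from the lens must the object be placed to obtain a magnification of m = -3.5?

78.4 cm

m = −d_i/d_o ⇒ d_i = −m·d_o.
1/f = 1/d_o + 1/d_i = 1/d_o − 1/(m·d_o) = (1 − 1/m)/d_o, so d_o = f(1 − 1/m) = (61.00)(1 − 1/(-3.5)) = 78.4 cm.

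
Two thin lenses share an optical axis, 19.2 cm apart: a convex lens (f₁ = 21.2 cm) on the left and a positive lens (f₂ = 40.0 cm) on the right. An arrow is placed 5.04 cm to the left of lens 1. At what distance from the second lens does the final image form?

72.8 cm

Lens 1: 1/d_i1 = 1/f₁ − 1/d_o1 = 1/(21.2) − 1/(5.04) = -0.1512, so d_i1 = -6.612 cm.
The intermediate image is 6.612 cm to the left of lens 1 (virtual), which is 19.2 − (-6.612) = 25.81 cm to the left of lens 2, so d_o2 = +25.81 cm.
Lens 2: 1/d_i2 = 1/f₂ − 1/d_o2 = 1/(40.0) − 1/(25.81) = -0.01374, so d_i2 = -72.8 cm.
The final image is virtual, 72.8 cm to the left of lens 2 (overall magnification ≈ 3.7).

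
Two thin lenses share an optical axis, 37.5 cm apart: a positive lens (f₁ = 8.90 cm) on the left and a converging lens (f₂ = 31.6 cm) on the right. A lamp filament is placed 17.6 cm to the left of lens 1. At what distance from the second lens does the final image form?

50.9 cm

Lens 1: 1/d_i1 = 1/f₁ − 1/d_o1 = 1/(8.90) − 1/(17.6) = 0.05554, so d_i1 = 18.00 cm.
The intermediate image is 18.00 cm to the right of lens 1, which is 37.5 − (18.00) = 19.50 cm to the left of lens 2, so d_o2 = +19.50 cm.
Lens 2: 1/d_i2 = 1/f₂ − 1/d_o2 = 1/(31.6) − 1/(19.50) = -0.01964, so d_i2 = -50.9 cm.
The final image is virtual, 50.9 cm to the left of lens 2 (overall magnification ≈ -2.7).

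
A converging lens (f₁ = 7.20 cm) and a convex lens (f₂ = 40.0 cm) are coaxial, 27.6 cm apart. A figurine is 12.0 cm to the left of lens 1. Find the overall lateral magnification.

Lens 1: 1/d_i1 = 1/(7.20) − 1/(12.0) = 0.05556, so d_i1 = 18.00 cm; m₁ = −d_i1/d_o1 = -1.500.
d_o2 = 27.6 − (18.00) = 9.600 cm.
Lens 2: 1/d_i2 = 1/(40.0) − 1/(9.600) = -0.07917, so d_i2 = -12.63 cm; m₂ = −d_i2/d_o2 = +1.316.
m = m₁·m₂ = (-1.500)(+1.316) = -1.97.

m = -1.97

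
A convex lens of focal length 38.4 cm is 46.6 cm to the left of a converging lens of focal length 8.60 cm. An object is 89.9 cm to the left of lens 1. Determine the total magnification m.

m = -0.221

Lens 1: 1/d_i1 = 1/(38.4) − 1/(89.9) = 0.01492, so d_i1 = 67.03 cm; m₁ = −d_i1/d_o1 = -0.7456.
d_o2 = 46.6 − (67.03) = -20.43 cm (virtual object).
Lens 2: 1/d_i2 = 1/(8.60) − 1/(-20.43) = 0.1652, so d_i2 = 6.052 cm; m₂ = −d_i2/d_o2 = +0.2962.
m = m₁·m₂ = (-0.7456)(+0.2962) = -0.221.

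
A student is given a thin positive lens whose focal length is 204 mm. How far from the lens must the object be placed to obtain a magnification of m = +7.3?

m = −d_i/d_o ⇒ d_i = −m·d_o.
1/f = 1/d_o + 1/d_i = 1/d_o − 1/(m·d_o) = (1 − 1/m)/d_o, so d_o = f(1 − 1/m) = (204.0)(1 − 1/(+7.3)) = 176 mm.

176 mm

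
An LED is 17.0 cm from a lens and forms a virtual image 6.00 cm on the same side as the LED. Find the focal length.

f = -9.27 cm (diverging)

Virtual image ⇒ d_i = −6.00 cm.
1/f = 1/d_o + 1/d_i = 1/(17.0) + 1/(-6.00) = -0.1078, so f = -9.27 cm.
Since f is negative, the lens is diverging.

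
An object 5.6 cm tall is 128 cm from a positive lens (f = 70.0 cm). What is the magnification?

1/d_i = 1/f − 1/d_o = 1/(70.00) − 1/(128) = 0.006473, so d_i = 154.5 cm.
m = −d_i/d_o = −(154.5)/(128) = -1.21.
The image is real, inverted and enlarged, on the far side of the lens.

m = -1.21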